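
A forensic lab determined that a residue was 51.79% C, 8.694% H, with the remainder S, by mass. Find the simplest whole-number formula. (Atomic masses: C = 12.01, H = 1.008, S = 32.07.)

Assume 100 g: 51.79 g C, 8.694 g H, 39.516 g S.
n(C) = 51.79/12.01 = 4.312, n(H) = 8.694/1.008 = 8.625, n(S) = 39.516/32.07 = 1.232
Divide by the smallest (1.232 mol S): C 3.500, H 7.000, S 1.000
Scaling by 2: C 7.00, H 14.00, S 2.00 → C7H14S2

C7H14S2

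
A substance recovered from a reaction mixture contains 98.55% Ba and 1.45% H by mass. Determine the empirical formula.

BaH2

Assume 100 g: 98.55 g Ba, 1.45 g H.
n(Ba) = 98.55/137.33 = 0.7176, n(H) = 1.45/1.008 = 1.438
Smallest is Ba at 0.7176 mol; normalising gives Ba 1.000, H 2.005
≈ 1:2 → BaH2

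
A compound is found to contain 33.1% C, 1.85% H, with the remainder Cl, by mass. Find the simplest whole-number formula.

Assume 100 g: 33.1 g C, 1.85 g H, 65.05 g Cl.
C: 33.1 g ÷ 12.01 g/mol = 2.756 mol
H: 1.85 g ÷ 1.008 g/mol = 1.835 mol
Cl: 65.05 g ÷ 35.45 g/mol = 1.835 mol
Divide by the smallest (1.835 mol Cl): C 1.502, H 1.000, Cl 1.000
×2: C 3.00, H 2.00, Cl 2.00 → C3H2Cl2

C3H2Cl2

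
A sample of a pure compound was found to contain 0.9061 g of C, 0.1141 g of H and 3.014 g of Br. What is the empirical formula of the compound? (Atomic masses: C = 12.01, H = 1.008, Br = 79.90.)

C2H3Br

n(C) = 0.9061/12.01 = 0.07545, n(H) = 0.1141/1.008 = 0.1132, n(Br) = 3.014/79.90 = 0.03772
Divide by the smallest (0.03772 mol Br): C 2.000, H 3.001, Br 1.000
≈ 2:3:1 → C2H3Br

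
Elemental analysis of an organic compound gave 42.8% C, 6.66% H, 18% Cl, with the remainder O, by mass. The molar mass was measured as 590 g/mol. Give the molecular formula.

Assume 100 g: 42.8 g C, 6.66 g H, 18 g Cl, 32.54 g O.
C: 42.8 g ÷ 12.01 g/mol = 3.564 mol
H: 6.66 g ÷ 1.008 g/mol = 6.607 mol
Cl: 18 g ÷ 35.45 g/mol = 0.5078 mol
O: 32.54 g ÷ 16.00 g/mol = 2.034 mol
Divide by the smallest (0.5078 mol Cl): C 7.019, H 13.012, Cl 1.000, O 4.005
→ C7H13ClO4
Empirical-formula mass = 196.62 g/mol
n = 590 / 196.62 = 3.00 ≈ 3
Molecular formula = (C7H13ClO4)×3 = C21H39Cl3O12

C21H39Cl3O12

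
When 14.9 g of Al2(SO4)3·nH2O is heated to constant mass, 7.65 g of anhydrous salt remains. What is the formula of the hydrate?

Mass of water lost = 14.9 − 7.65 = 7.25 g → 7.25 / 18.02 = 0.4023 mol H2O
Molar mass of Al2(SO4)3 = 342.17 g/mol → mol Al2(SO4)3 = 7.65 / 342.17 = 0.02236
n = 0.4023 / 0.02236 = 18.00 ≈ 18 → Al2(SO4)3·18H2O

Al2(SO4)3·18H2O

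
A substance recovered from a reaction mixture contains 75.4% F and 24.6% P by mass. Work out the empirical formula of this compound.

F5P

Assume 100 g: 75.4 g F, 24.6 g P.
Moles — F: 75.4 / 19.00 = 3.968 mol; P: 24.6 / 30.97 = 0.7943 mol
Smallest is P at 0.7943 mol; normalising gives F 4.996, P 1.000
Ratio ≈ 5:1, so the empirical formula is F5P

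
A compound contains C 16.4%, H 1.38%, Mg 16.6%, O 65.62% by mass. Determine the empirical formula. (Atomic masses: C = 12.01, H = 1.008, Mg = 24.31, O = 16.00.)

C2H2MgO6

Assume 100 g: 16.4 g C, 1.38 g H, 16.6 g Mg, 65.62 g O.
n(C) = 16.4/12.01 = 1.366, n(H) = 1.38/1.008 = 1.369, n(Mg) = 16.6/24.31 = 0.6828, n(O) = 65.62/16.00 = 4.101
Divide by the smallest (0.6828 mol Mg): C 2.000, H 2.005, Mg 1.000, O 6.006
≈ 2:2:1:6 → C2H2MgO6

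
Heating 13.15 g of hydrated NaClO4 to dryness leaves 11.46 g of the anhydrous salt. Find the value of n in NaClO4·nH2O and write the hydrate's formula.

Mass of water lost = 13.15 − 11.46 = 1.69 g → 1.69 / 18.02 = 0.09378 mol H2O
Molar mass of NaClO4 = 122.44 g/mol → mol NaClO4 = 11.46 / 122.44 = 0.0936
n = 0.09378 / 0.0936 = 1.00 ≈ 1 → NaClO4·H2O

NaClO4·H2O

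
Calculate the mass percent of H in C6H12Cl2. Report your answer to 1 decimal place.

Molar mass = 6(12.01) + 12(1.008) + 2(35.45) = 155.056 g/mol
Mass of H per mole = 12 × 1.008 = 12.096 g
% H = 12.096 / 155.056 × 100 = 7.8%

7.8%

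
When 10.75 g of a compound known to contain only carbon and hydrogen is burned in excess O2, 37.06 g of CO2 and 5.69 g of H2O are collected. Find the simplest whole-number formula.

C4H3

mol C = 37.06 / 44.01 = 0.8421; mass C = 0.8421 × 12.01 = 10.11 g
mol H = 2 × (5.69 / 18.02) = 0.6315; mass H = 0.6315 × 1.008 = 0.6366 g
Ratios (÷ 0.6315): C 1.333, H 1.000
×3: C 4.00, H 3.00 → C4H3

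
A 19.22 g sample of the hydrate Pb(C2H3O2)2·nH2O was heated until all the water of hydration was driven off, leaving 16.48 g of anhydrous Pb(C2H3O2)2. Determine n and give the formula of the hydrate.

Pb(C2H3O2)2·3H2O

Mass of water lost = 19.22 − 16.48 = 2.74 g → 2.74 / 18.02 = 0.1521 mol H2O
Molar mass of Pb(C2H3O2)2 = 325.29 g/mol → mol Pb(C2H3O2)2 = 16.48 / 325.29 = 0.05066
n = 0.1521 / 0.05066 = 3.00 ≈ 3 → Pb(C2H3O2)2·3H2O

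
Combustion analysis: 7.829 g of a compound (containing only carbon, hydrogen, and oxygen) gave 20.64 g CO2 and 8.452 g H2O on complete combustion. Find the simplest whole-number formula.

C6H12O

mol C = 20.64 / 44.01 = 0.4690; mass C = 0.4690 × 12.01 = 5.633 g
mol H = 2 × (8.452 / 18.02) = 0.9381; mass H = 0.9381 × 1.008 = 0.9456 g
mass O = 7.829 − (6.578) = 1.251 g → mol O = 0.07818
Ratios (÷ 0.07818): C 5.999, H 11.998, O 1.000
Ratio ≈ 6:12:1, so the empirical formula is C6H12O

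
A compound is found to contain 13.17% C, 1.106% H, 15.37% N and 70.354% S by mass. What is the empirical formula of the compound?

Assume 100 g: 13.17 g C, 1.106 g H, 15.37 g N, 70.354 g S.
C: 13.17 g ÷ 12.01 g/mol = 1.097 mol
H: 1.106 g ÷ 1.008 g/mol = 1.097 mol
N: 15.37 g ÷ 14.01 g/mol = 1.097 mol
S: 70.354 g ÷ 32.07 g/mol = 2.194 mol
Divide by the smallest (1.097 mol C): C 1.000, H 1.001, N 1.000, S 2.001
→ CHNS2

CHNS2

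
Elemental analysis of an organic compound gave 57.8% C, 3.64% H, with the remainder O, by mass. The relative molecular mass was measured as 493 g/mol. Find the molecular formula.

Assume 100 g: 57.8 g C, 3.64 g H, 38.56 g O.
Moles — C: 57.8 / 12.01 = 4.813 mol; H: 3.64 / 1.008 = 3.611 mol; O: 38.56 / 16.00 = 2.41 mol
Smallest is O at 2.41 mol; normalising gives C 1.997, H 1.498, O 1.000
×2: C 3.99, H 3.00, O 2.00 → C4H3O2
Empirical-formula mass = 83.06 g/mol
n = 493 / 83.06 = 5.94 ≈ 6
Molecular formula = (C4H3O2)×6 = C24H18O12

C24H18O12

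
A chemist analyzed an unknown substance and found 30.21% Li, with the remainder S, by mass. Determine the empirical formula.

Li2S

Assume 100 g: 30.21 g Li, 69.79 g S.
n(Li) = 30.21/6.94 = 4.353, n(S) = 69.79/32.07 = 2.176
Ratios (÷ 2.176): Li 2.000, S 1.000
≈ 2:1 → Li2S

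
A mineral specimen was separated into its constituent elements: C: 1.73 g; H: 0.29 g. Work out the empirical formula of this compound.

Moles — C: 1.73 / 12.01 = 0.144 mol; H: 0.29 / 1.008 = 0.2877 mol
Divide by the smallest (0.144 mol C): C 1.000, H 1.997
Ratio ≈ 1:2, so the empirical formula is CH2

CH2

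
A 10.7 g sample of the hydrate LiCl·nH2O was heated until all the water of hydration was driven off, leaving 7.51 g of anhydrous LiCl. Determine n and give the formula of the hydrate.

LiCl·H2O

Mass of water lost = 10.7 − 7.51 = 3.19 g → 3.19 / 18.02 = 0.177 mol H2O
Molar mass of LiCl = 42.39 g/mol → mol LiCl = 7.51 / 42.39 = 0.1772
n = 0.177 / 0.1772 = 1.00 ≈ 1 → LiCl·H2O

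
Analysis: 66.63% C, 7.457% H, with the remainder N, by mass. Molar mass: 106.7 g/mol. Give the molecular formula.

C6H8N2

Assume 100 g: 66.63 g C, 7.457 g H, 25.913 g N.
C: 66.63 g ÷ 12.01 g/mol = 5.548 mol
H: 7.457 g ÷ 1.008 g/mol = 7.398 mol
N: 25.913 g ÷ 14.01 g/mol = 1.85 mol
Ratios (÷ 1.85): C 2.999, H 4.000, N 1.000
Ratio ≈ 3:4:1, so the empirical formula is C3H4N
Empirical-formula mass = 54.07 g/mol
n = 106.7 / 54.07 = 1.97 ≈ 2
Molecular formula = (C3H4N)×2 = C6H8N2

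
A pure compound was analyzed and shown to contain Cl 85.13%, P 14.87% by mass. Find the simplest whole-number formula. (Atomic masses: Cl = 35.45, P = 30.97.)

Cl5P

Assume 100 g: 85.13 g Cl, 14.87 g P.
Moles — Cl: 85.13 / 35.45 = 2.401 mol; P: 14.87 / 30.97 = 0.4801 mol
Divide by the smallest (0.4801 mol P): Cl 5.001, P 1.000
Ratio ≈ 5:1, so the empirical formula is Cl5P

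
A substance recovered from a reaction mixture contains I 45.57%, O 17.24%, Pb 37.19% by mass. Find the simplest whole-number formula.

Assume 100 g: 45.57 g I, 17.24 g O, 37.19 g Pb.
I: 45.57 g ÷ 126.90 g/mol = 0.3591 mol
O: 17.24 g ÷ 16.00 g/mol = 1.077 mol
Pb: 37.19 g ÷ 207.2 g/mol = 0.1795 mol
Smallest is Pb at 0.1795 mol; normalising gives I 2.001, O 6.003, Pb 1.000
→ I2O6Pb

I2O6Pb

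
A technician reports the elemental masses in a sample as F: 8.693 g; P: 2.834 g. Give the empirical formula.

F5P

F: 8.693 g ÷ 19.00 g/mol = 0.4575 mol
P: 2.834 g ÷ 30.97 g/mol = 0.09151 mol
Ratios (÷ 0.09151): F 5.000, P 1.000
→ F5P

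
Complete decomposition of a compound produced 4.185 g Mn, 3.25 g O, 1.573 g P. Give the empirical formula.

Mn3O8P2

n(Mn) = 4.185/54.94 = 0.07617, n(O) = 3.25/16.00 = 0.2031, n(P) = 1.573/30.97 = 0.05079
Divide by the smallest (0.05079 mol P): Mn 1.500, O 3.999, P 1.000
×2: Mn 3.00, O 8.00, P 2.00 → Mn3O8P2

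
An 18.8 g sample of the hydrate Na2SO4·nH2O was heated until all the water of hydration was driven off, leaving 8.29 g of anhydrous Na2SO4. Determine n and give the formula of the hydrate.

Na2SO4·10H2O

Mass of water lost = 18.8 − 8.29 = 10.51 g → 10.51 / 18.02 = 0.5832 mol H2O
Molar mass of Na2SO4 = 142.05 g/mol → mol Na2SO4 = 8.29 / 142.05 = 0.05836
n = 0.5832 / 0.05836 = 9.99 ≈ 10 → Na2SO4·10H2O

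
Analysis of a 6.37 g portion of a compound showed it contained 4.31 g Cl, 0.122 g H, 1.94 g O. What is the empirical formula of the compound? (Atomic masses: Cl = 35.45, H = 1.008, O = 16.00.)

ClHO

Cl: 4.31 g ÷ 35.45 g/mol = 0.1216 mol
H: 0.122 g ÷ 1.008 g/mol = 0.121 mol
O: 1.94 g ÷ 16.00 g/mol = 0.1212 mol
Ratios (÷ 0.121): Cl 1.005, H 1.000, O 1.002
Ratio ≈ 1:1:1, so the empirical formula is ClHO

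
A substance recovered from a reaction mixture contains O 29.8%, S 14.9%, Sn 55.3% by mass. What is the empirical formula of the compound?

Assume 100 g: 29.8 g O, 14.9 g S, 55.3 g Sn.
O: 29.8 g ÷ 16.00 g/mol = 1.863 mol
S: 14.9 g ÷ 32.07 g/mol = 0.4646 mol
Sn: 55.3 g ÷ 118.71 g/mol = 0.4658 mol
Smallest is S at 0.4646 mol; normalising gives O 4.009, S 1.000, Sn 1.003
≈ 4:1:1 → O4SSn

O4SSn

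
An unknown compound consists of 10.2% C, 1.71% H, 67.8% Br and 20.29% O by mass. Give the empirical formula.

Assume 100 g: 10.2 g C, 1.71 g H, 67.8 g Br, 20.29 g O.
C: 10.2 g ÷ 12.01 g/mol = 0.8493 mol
H: 1.71 g ÷ 1.008 g/mol = 1.696 mol
Br: 67.8 g ÷ 79.90 g/mol = 0.8486 mol
O: 20.29 g ÷ 16.00 g/mol = 1.268 mol
Smallest is Br at 0.8486 mol; normalising gives C 1.001, H 1.999, Br 1.000, O 1.494
Scaling by 2: C 2.00, H 4.00, Br 2.00, O 2.99 → C2H4Br2O3

C2H4Br2O3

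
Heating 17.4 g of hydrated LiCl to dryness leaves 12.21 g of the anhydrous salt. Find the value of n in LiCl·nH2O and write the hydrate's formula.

Mass of water lost = 17.4 − 12.21 = 5.19 g → 5.19 / 18.02 = 0.288 mol H2O
Molar mass of LiCl = 42.39 g/mol → mol LiCl = 12.21 / 42.39 = 0.288
n = 0.288 / 0.288 = 1.00 ≈ 1 → LiCl·H2O

LiCl·H2O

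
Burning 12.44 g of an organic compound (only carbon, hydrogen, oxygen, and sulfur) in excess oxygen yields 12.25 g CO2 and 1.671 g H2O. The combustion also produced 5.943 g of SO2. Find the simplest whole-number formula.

mol C = 12.25 / 44.01 = 0.2783; mass C = 0.2783 × 12.01 = 3.343 g
mol H = 2 × (1.671 / 18.02) = 0.1855; mass H = 0.1855 × 1.008 = 0.1869 g
mol S = 5.943 / 64.07 = 0.09276; mass S = 2.975 g
mass O = 12.44 − (6.505) = 5.935 g → mol O = 0.3710
Smallest is S at 0.09276 mol; normalising gives C 3.001, H 1.999, O 3.999, S 1.000
≈ 3:2:4:1 → C3H2O4S

C3H2O4S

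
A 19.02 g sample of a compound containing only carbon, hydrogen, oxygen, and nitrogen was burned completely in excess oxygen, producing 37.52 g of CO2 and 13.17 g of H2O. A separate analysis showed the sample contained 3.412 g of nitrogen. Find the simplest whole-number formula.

mol C = 37.52 / 44.01 = 0.8525; mass C = 0.8525 × 12.01 = 10.24 g
mol H = 2 × (13.17 / 18.02) = 1.462; mass H = 1.462 × 1.008 = 1.473 g
mol N = 3.412 / 14.01 = 0.2435
mass O = 19.02 − (15.12) = 3.896 g → mol O = 0.2435
Ratios (÷ 0.2435): C 3.501, H 6.003, N 1.000, O 1.000
×2: C 7.00, H 12.01, N 2.00, O 2.00 → C7H12N2O2

C7H12N2O2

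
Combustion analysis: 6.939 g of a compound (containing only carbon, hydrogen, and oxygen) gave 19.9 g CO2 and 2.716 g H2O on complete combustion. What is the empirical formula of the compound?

C6H4O

mol C = 19.9 / 44.01 = 0.4522; mass C = 0.4522 × 12.01 = 5.431 g
mol H = 2 × (2.716 / 18.02) = 0.3014; mass H = 0.3014 × 1.008 = 0.3039 g
mass O = 6.939 − (5.734) = 1.205 g → mol O = 0.07529
Smallest is O at 0.07529 mol; normalising gives C 6.006, H 4.004, O 1.000
Ratio ≈ 6:4:1, so the empirical formula is C6H4O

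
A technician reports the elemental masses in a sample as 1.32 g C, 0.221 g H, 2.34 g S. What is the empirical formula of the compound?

n(C) = 1.32/12.01 = 0.1099, n(H) = 0.221/1.008 = 0.2192, n(S) = 2.34/32.07 = 0.07297
Ratios (÷ 0.07297): C 1.506, H 3.005, S 1.000
Scaling by 2: C 3.01, H 6.01, S 2.00 → C3H6S2

C3H6S2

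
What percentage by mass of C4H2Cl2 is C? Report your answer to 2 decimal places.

Molar mass = 4(12.01) + 2(1.008) + 2(35.45) = 120.956 g/mol
Mass of C per mole = 4 × 12.01 = 48.040 g
% C = 48.040 / 120.956 × 100 = 39.72%

39.72%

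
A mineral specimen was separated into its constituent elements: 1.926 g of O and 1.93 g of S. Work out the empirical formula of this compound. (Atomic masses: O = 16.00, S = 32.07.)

O2S

O: 1.926 g ÷ 16.00 g/mol = 0.1204 mol
S: 1.93 g ÷ 32.07 g/mol = 0.06018 mol
Ratios (÷ 0.06018): O 2.000, S 1.000
≈ 2:1 → O2S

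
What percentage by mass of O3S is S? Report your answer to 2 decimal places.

Molar mass = 3(16.00) + 1(32.07) = 80.070 g/mol
Mass of S per mole = 1 × 32.07 = 32.070 g
% S = 32.070 / 80.070 × 100 = 40.05%

40.05%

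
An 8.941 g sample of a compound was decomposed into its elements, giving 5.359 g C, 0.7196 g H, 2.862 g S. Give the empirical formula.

Moles — C: 5.359 / 12.01 = 0.4462 mol; H: 0.7196 / 1.008 = 0.7139 mol; S: 2.862 / 32.07 = 0.08924 mol
Ratios (÷ 0.08924): C 5.000, H 7.999, S 1.000
≈ 5:8:1 → C5H8S

C5H8S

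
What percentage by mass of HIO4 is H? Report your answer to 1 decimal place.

Molar mass = 1(1.008) + 1(126.90) + 4(16.00) = 191.908 g/mol
Mass of H per mole = 1 × 1.008 = 1.008 g
% H = 1.008 / 191.908 × 100 = 0.5%

0.5%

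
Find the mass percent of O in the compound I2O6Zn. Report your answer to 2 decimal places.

23.12%

Molar mass = 2(126.90) + 6(16.00) + 1(65.38) = 415.180 g/mol
Mass of O per mole = 6 × 16.00 = 96.000 g
% O = 96.000 / 415.180 × 100 = 23.12%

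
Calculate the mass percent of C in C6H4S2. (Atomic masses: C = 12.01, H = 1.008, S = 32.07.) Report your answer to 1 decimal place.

Molar mass = 6(12.01) + 4(1.008) + 2(32.07) = 140.232 g/mol
Mass of C per mole = 6 × 12.01 = 72.060 g
% C = 72.060 / 140.232 × 100 = 51.4%

51.4%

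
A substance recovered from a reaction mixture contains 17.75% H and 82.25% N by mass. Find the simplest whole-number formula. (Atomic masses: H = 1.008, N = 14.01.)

H3N

Assume 100 g: 17.75 g H, 82.25 g N.
H: 17.75 g ÷ 1.008 g/mol = 17.61 mol
N: 82.25 g ÷ 14.01 g/mol = 5.871 mol
Divide by the smallest (5.871 mol N): H 2.999, N 1.000
→ H3N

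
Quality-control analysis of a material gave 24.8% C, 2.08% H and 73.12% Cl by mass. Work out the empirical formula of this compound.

CHCl

Assume 100 g: 24.8 g C, 2.08 g H, 73.12 g Cl.
Moles — C: 24.8 / 12.01 = 2.065 mol; H: 2.08 / 1.008 = 2.063 mol; Cl: 73.12 / 35.45 = 2.063 mol
Divide by the smallest (2.063 mol Cl): C 1.001, H 1.000, Cl 1.000
Ratio ≈ 1:1:1, so the empirical formula is CHCl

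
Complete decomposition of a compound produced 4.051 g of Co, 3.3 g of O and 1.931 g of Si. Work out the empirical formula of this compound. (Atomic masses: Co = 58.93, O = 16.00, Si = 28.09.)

CoO3Si

n(Co) = 4.051/58.93 = 0.06874, n(O) = 3.3/16.00 = 0.2062, n(Si) = 1.931/28.09 = 0.06874
Ratios (÷ 0.06874): Co 1.000, O 3.000, Si 1.000
≈ 1:3:1 → CoO3Si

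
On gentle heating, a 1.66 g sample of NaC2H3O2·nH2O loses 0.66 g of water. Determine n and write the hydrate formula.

NaC2H3O2·3H2O

Mass of anhydrous NaC2H3O2 = 1.66 − 0.66 = 1 g
mol H2O = 0.66 / 18.02 = 0.03663
Molar mass of NaC2H3O2 = 82.03 g/mol → mol NaC2H3O2 = 1 / 82.03 = 0.01219
n = 0.03663 / 0.01219 = 3.00 ≈ 3 → NaC2H3O2·3H2O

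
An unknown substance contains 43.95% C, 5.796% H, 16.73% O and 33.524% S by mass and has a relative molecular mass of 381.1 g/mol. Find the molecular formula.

Assume 100 g: 43.95 g C, 5.796 g H, 16.73 g O, 33.524 g S.
n(C) = 43.95/12.01 = 3.659, n(H) = 5.796/1.008 = 5.75, n(O) = 16.73/16.00 = 1.046, n(S) = 33.524/32.07 = 1.045
Smallest is S at 1.045 mol; normalising gives C 3.501, H 5.501, O 1.000, S 1.000
Multiply by 2: C 7.00, H 11.00, O 2.00, S 2.00 → C7H11O2S2
Empirical-formula mass = 191.30 g/mol
n = 381.1 / 191.30 = 1.99 ≈ 2
Molecular formula = (C7H11O2S2)×2 = C14H22O4S4

C14H22O4S4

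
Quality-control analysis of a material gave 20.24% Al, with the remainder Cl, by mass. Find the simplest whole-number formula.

Assume 100 g: 20.24 g Al, 79.76 g Cl.
n(Al) = 20.24/26.98 = 0.7502, n(Cl) = 79.76/35.45 = 2.25
Divide by the smallest (0.7502 mol Al): Al 1.000, Cl 2.999
Ratio ≈ 1:3, so the empirical formula is AlCl3

AlCl3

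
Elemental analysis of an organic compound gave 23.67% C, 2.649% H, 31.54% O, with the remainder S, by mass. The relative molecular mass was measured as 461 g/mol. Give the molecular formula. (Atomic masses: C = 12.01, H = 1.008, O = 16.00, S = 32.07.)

Assume 100 g: 23.67 g C, 2.649 g H, 31.54 g O, 42.141 g S.
C: 23.67 g ÷ 12.01 g/mol = 1.971 mol
H: 2.649 g ÷ 1.008 g/mol = 2.628 mol
O: 31.54 g ÷ 16.00 g/mol = 1.971 mol
S: 42.141 g ÷ 32.07 g/mol = 1.314 mol
Divide by the smallest (1.314 mol S): C 1.500, H 2.000, O 1.500, S 1.000
×2: C 3.00, H 4.00, O 3.00, S 2.00 → C3H4O3S2
Empirical-formula mass = 152.20 g/mol
n = 461 / 152.20 = 3.03 ≈ 3
Molecular formula = (C3H4O3S2)×3 = C9H12O9S6

C9H12O9S6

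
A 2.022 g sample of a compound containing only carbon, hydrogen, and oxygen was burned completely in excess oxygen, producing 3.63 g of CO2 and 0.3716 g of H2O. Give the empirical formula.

C4H2O3

mol C = 3.63 / 44.01 = 0.08248; mass C = 0.08248 × 12.01 = 0.9906 g
mol H = 2 × (0.3716 / 18.02) = 0.04124; mass H = 0.04124 × 1.008 = 0.04157 g
mass O = 2.022 − (1.032) = 0.9898 g → mol O = 0.06186
Divide by the smallest (0.04124 mol H): C 2.000, H 1.000, O 1.500
Multiply by 2: C 4.00, H 2.00, O 3.00 → C4H2O3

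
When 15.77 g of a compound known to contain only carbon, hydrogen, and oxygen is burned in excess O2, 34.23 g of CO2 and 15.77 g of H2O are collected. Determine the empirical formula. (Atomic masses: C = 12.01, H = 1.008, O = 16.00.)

mol C = 34.23 / 44.01 = 0.7778; mass C = 0.7778 × 12.01 = 9.341 g
mol H = 2 × (15.77 / 18.02) = 1.750; mass H = 1.750 × 1.008 = 1.764 g
mass O = 15.77 − (11.11) = 4.665 g → mol O = 0.2915
Smallest is O at 0.2915 mol; normalising gives C 2.668, H 6.004, O 1.000
×3: C 8.00, H 18.01, O 3.00 → C8H18O3

C8H18O3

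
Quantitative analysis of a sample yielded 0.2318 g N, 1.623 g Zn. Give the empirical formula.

n(N) = 0.2318/14.01 = 0.01655, n(Zn) = 1.623/65.38 = 0.02482
Ratios (÷ 0.01655): N 1.000, Zn 1.500
×2: N 2.00, Zn 3.00 → N2Zn3

N2Zn3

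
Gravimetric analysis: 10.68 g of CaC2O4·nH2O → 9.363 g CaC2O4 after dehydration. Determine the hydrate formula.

CaC2O4·H2O

Mass of water lost = 10.68 − 9.363 = 1.317 g → 1.317 / 18.02 = 0.07309 mol H2O
Molar mass of CaC2O4 = 128.10 g/mol → mol CaC2O4 = 9.363 / 128.10 = 0.07309
n = 0.07309 / 0.07309 = 1.00 ≈ 1 → CaC2O4·H2O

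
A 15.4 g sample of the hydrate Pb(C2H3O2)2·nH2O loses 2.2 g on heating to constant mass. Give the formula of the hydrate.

Mass of anhydrous Pb(C2H3O2)2 = 15.4 − 2.2 = 13.2 g
mol H2O = 2.2 / 18.02 = 0.1221
Molar mass of Pb(C2H3O2)2 = 325.29 g/mol → mol Pb(C2H3O2)2 = 13.2 / 325.29 = 0.04058
n = 0.1221 / 0.04058 = 3.01 ≈ 3 → Pb(C2H3O2)2·3H2O

Pb(C2H3O2)2·3H2O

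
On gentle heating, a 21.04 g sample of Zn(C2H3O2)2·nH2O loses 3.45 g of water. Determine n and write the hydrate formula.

Mass of anhydrous Zn(C2H3O2)2 = 21.04 − 3.45 = 17.59 g
mol H2O = 3.45 / 18.02 = 0.1915
Molar mass of Zn(C2H3O2)2 = 183.47 g/mol → mol Zn(C2H3O2)2 = 17.59 / 183.47 = 0.09588
n = 0.1915 / 0.09588 = 2.00 ≈ 2 → Zn(C2H3O2)2·2H2O

Zn(C2H3O2)2·2H2O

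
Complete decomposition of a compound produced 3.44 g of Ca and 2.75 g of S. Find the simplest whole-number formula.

Ca: 3.44 g ÷ 40.08 g/mol = 0.08583 mol
S: 2.75 g ÷ 32.07 g/mol = 0.08575 mol
Ratios (÷ 0.08575): Ca 1.001, S 1.000
≈ 1:1 → CaS

CaS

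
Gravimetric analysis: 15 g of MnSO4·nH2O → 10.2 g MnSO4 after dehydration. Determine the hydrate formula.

Mass of water lost = 15 − 10.2 = 4.8 g → 4.8 / 18.02 = 0.2664 mol H2O
Molar mass of MnSO4 = 151.01 g/mol → mol MnSO4 = 10.2 / 151.01 = 0.06755
n = 0.2664 / 0.06755 = 3.94 ≈ 4 → MnSO4·4H2O

MnSO4·4H2O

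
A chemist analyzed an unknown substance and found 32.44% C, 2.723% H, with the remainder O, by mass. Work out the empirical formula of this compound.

Assume 100 g: 32.44 g C, 2.723 g H, 64.837 g O.
Moles — C: 32.44 / 12.01 = 2.701 mol; H: 2.723 / 1.008 = 2.701 mol; O: 64.837 / 16.00 = 4.052 mol
Divide by the smallest (2.701 mol C): C 1.000, H 1.000, O 1.500
Multiply by 2: C 2.00, H 2.00, O 3.00 → C2H2O3

C2H2O3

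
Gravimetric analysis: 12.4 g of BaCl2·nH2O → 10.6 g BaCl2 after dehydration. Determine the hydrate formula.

BaCl2·2H2O

Mass of water lost = 12.4 − 10.6 = 1.8 g → 1.8 / 18.02 = 0.09989 mol H2O
Molar mass of BaCl2 = 208.23 g/mol → mol BaCl2 = 10.6 / 208.23 = 0.05091
n = 0.09989 / 0.05091 = 1.96 ≈ 2 → BaCl2·2H2O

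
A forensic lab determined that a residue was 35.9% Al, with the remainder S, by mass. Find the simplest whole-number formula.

Al2S3

Assume 100 g: 35.9 g Al, 64.1 g S.
n(Al) = 35.9/26.98 = 1.331, n(S) = 64.1/32.07 = 1.999
Divide by the smallest (1.331 mol Al): Al 1.000, S 1.502
Scaling by 2: Al 2.00, S 3.00 → Al2S3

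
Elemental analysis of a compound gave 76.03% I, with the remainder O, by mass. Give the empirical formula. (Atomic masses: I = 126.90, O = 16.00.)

I2O5

Assume 100 g: 76.03 g I, 23.97 g O.
Moles — I: 76.03 / 126.90 = 0.5991 mol; O: 23.97 / 16.00 = 1.498 mol
Smallest is I at 0.5991 mol; normalising gives I 1.000, O 2.500
×2: I 2.00, O 5.00 → I2O5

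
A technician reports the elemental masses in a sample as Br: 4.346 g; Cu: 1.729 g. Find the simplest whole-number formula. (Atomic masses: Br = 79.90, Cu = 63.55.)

n(Br) = 4.346/79.90 = 0.05439, n(Cu) = 1.729/63.55 = 0.02721
Divide by the smallest (0.02721 mol Cu): Br 1.999, Cu 1.000
Ratio ≈ 2:1, so the empirical formula is Br2Cu

Br2Cu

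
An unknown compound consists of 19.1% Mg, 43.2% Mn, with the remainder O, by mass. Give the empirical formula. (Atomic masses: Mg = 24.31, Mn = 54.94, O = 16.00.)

MgMnO3

Assume 100 g: 19.1 g Mg, 43.2 g Mn, 37.7 g O.
Mg: 19.1 g ÷ 24.31 g/mol = 0.7857 mol
Mn: 43.2 g ÷ 54.94 g/mol = 0.7863 mol
O: 37.7 g ÷ 16.00 g/mol = 2.356 mol
Ratios (÷ 0.7857): Mg 1.000, Mn 1.001, O 2.999
→ MgMnO3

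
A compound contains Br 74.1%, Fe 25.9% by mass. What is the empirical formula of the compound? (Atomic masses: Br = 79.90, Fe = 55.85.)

Assume 100 g: 74.1 g Br, 25.9 g Fe.
Moles — Br: 74.1 / 79.90 = 0.9274 mol; Fe: 25.9 / 55.85 = 0.4637 mol
Divide by the smallest (0.4637 mol Fe): Br 2.000, Fe 1.000
Ratio ≈ 2:1, so the empirical formula is Br2Fe

Br2Fe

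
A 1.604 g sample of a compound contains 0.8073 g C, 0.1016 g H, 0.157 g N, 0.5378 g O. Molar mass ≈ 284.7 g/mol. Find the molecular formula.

C12H18N2O6

C: 0.8073 g ÷ 12.01 g/mol = 0.06722 mol
H: 0.1016 g ÷ 1.008 g/mol = 0.1008 mol
N: 0.157 g ÷ 14.01 g/mol = 0.01121 mol
O: 0.5378 g ÷ 16.00 g/mol = 0.03361 mol
Divide by the smallest (0.01121 mol N): C 5.998, H 8.994, N 1.000, O 2.999
Ratio ≈ 6:9:1:3, so the empirical formula is C6H9NO3
Empirical-formula mass = 143.14 g/mol
n = 284.7 / 143.14 = 1.99 ≈ 2
Molecular formula = (C6H9NO3)×2 = C12H18N2O6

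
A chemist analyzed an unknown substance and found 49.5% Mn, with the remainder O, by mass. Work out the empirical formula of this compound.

Mn2O7

Assume 100 g: 49.5 g Mn, 50.5 g O.
n(Mn) = 49.5/54.94 = 0.901, n(O) = 50.5/16.00 = 3.156
Ratios (÷ 0.901): Mn 1.000, O 3.503
Scaling by 2: Mn 2.00, O 7.01 → Mn2O7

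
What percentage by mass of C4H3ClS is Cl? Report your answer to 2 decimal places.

29.89%

Molar mass = 4(12.01) + 3(1.008) + 1(35.45) + 1(32.07) = 118.584 g/mol
Mass of Cl per mole = 1 × 35.45 = 35.450 g
% Cl = 35.450 / 118.584 × 100 = 29.89%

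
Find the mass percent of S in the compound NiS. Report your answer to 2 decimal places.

35.33%

Molar mass = 1(58.69) + 1(32.07) = 90.760 g/mol
Mass of S per mole = 1 × 32.07 = 32.070 g
% S = 32.070 / 90.760 × 100 = 35.33%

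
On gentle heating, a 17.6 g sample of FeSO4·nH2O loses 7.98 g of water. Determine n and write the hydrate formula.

FeSO4·7H2O

Mass of anhydrous FeSO4 = 17.6 − 7.98 = 9.62 g
mol H2O = 7.98 / 18.02 = 0.4428
Molar mass of FeSO4 = 151.92 g/mol → mol FeSO4 = 9.62 / 151.92 = 0.06332
n = 0.4428 / 0.06332 = 6.99 ≈ 7 → FeSO4·7H2O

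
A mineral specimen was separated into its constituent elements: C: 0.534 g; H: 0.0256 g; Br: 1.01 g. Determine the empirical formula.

Moles — C: 0.534 / 12.01 = 0.04446 mol; H: 0.0256 / 1.008 = 0.0254 mol; Br: 1.01 / 79.90 = 0.01264 mol
Divide by the smallest (0.01264 mol Br): C 3.517, H 2.009, Br 1.000
Scaling by 2: C 7.03, H 4.02, Br 2.00 → C7H4Br2

C7H4Br2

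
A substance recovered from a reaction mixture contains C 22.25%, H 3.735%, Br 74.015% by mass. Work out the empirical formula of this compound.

Assume 100 g: 22.25 g C, 3.735 g H, 74.015 g Br.
C: 22.25 g ÷ 12.01 g/mol = 1.853 mol
H: 3.735 g ÷ 1.008 g/mol = 3.705 mol
Br: 74.015 g ÷ 79.90 g/mol = 0.9263 mol
Divide by the smallest (0.9263 mol Br): C 2.000, H 4.000, Br 1.000
→ C2H4Br

C2H4Br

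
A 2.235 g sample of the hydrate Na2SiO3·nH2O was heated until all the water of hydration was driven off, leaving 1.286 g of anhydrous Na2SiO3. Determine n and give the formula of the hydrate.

Na2SiO3·5H2O

Mass of water lost = 2.235 − 1.286 = 0.949 g → 0.949 / 18.02 = 0.05266 mol H2O
Molar mass of Na2SiO3 = 122.07 g/mol → mol Na2SiO3 = 1.286 / 122.07 = 0.01053
n = 0.05266 / 0.01053 = 5.00 ≈ 5 → Na2SiO3·5H2O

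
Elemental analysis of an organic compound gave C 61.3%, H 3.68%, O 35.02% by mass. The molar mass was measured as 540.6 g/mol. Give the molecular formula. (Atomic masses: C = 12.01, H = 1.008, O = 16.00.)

Assume 100 g: 61.3 g C, 3.68 g H, 35.02 g O.
n(C) = 61.3/12.01 = 5.104, n(H) = 3.68/1.008 = 3.651, n(O) = 35.02/16.00 = 2.189
Ratios (÷ 2.189): C 2.332, H 1.668, O 1.000
×3: C 7.00, H 5.00, O 3.00 → C7H5O3
Empirical-formula mass = 137.11 g/mol
n = 540.6 / 137.11 = 3.94 ≈ 4
Molecular formula = (C7H5O3)×4 = C28H20O12

C28H20O12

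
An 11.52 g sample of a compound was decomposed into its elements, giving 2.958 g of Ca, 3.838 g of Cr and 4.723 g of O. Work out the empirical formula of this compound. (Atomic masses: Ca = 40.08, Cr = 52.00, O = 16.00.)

CaCrO4

Ca: 2.958 g ÷ 40.08 g/mol = 0.0738 mol
Cr: 3.838 g ÷ 52.00 g/mol = 0.07381 mol
O: 4.723 g ÷ 16.00 g/mol = 0.2952 mol
Divide by the smallest (0.0738 mol Ca): Ca 1.000, Cr 1.000, O 4.000
→ CaCrO4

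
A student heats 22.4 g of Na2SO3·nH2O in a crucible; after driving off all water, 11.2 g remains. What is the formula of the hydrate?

Mass of water lost = 22.4 − 11.2 = 11.2 g → 11.2 / 18.02 = 0.6215 mol H2O
Molar mass of Na2SO3 = 126.05 g/mol → mol Na2SO3 = 11.2 / 126.05 = 0.08885
n = 0.6215 / 0.08885 = 7.00 ≈ 7 → Na2SO3·7H2O

Na2SO3·7H2O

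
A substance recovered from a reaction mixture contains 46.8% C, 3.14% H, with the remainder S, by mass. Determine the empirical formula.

Assume 100 g: 46.8 g C, 3.14 g H, 50.06 g S.
Moles — C: 46.8 / 12.01 = 3.897 mol; H: 3.14 / 1.008 = 3.115 mol; S: 50.06 / 32.07 = 1.561 mol
Divide by the smallest (1.561 mol S): C 2.496, H 1.996, S 1.000
Multiply by 2: C 4.99, H 3.99, S 2.00 → C5H4S2

C5H4S2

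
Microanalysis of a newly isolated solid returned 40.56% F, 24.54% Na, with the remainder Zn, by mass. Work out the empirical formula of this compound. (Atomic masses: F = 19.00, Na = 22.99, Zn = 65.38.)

Assume 100 g: 40.56 g F, 24.54 g Na, 34.9 g Zn.
n(F) = 40.56/19.00 = 2.135, n(Na) = 24.54/22.99 = 1.067, n(Zn) = 34.9/65.38 = 0.5338
Ratios (÷ 0.5338): F 3.999, Na 2.000, Zn 1.000
→ F4Na2Zn

F4Na2Zn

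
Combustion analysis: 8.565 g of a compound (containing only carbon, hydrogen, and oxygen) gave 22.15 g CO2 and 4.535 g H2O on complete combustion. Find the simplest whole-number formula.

C4H4O

mol C = 22.15 / 44.01 = 0.5033; mass C = 0.5033 × 12.01 = 6.045 g
mol H = 2 × (4.535 / 18.02) = 0.5033; mass H = 0.5033 × 1.008 = 0.5074 g
mass O = 8.565 − (6.552) = 2.013 g → mol O = 0.1258
Smallest is O at 0.1258 mol; normalising gives C 4.000, H 4.000, O 1.000
Ratio ≈ 4:4:1, so the empirical formula is C4H4O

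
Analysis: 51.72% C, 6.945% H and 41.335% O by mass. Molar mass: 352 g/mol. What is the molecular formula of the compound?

Assume 100 g: 51.72 g C, 6.945 g H, 41.335 g O.
n(C) = 51.72/12.01 = 4.306, n(H) = 6.945/1.008 = 6.89, n(O) = 41.335/16.00 = 2.583
Ratios (÷ 2.583): C 1.667, H 2.667, O 1.000
Scaling by 3: C 5.00, H 8.00, O 3.00 → C5H8O3
Empirical-formula mass = 116.11 g/mol
n = 352 / 116.11 = 3.03 ≈ 3
Molecular formula = (C5H8O3)×3 = C15H24O9

C15H24O9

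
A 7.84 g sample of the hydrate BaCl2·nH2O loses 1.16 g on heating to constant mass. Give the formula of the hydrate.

BaCl2·2H2O

Mass of anhydrous BaCl2 = 7.84 − 1.16 = 6.68 g
mol H2O = 1.16 / 18.02 = 0.06437
Molar mass of BaCl2 = 208.23 g/mol → mol BaCl2 = 6.68 / 208.23 = 0.03208
n = 0.06437 / 0.03208 = 2.01 ≈ 2 → BaCl2·2H2O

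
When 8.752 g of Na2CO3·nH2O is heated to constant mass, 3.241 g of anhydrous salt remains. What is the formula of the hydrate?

Mass of water lost = 8.752 − 3.241 = 5.511 g → 5.511 / 18.02 = 0.3058 mol H2O
Molar mass of Na2CO3 = 105.99 g/mol → mol Na2CO3 = 3.241 / 105.99 = 0.03058
n = 0.3058 / 0.03058 = 10.00 ≈ 10 → Na2CO3·10H2O

Na2CO3·10H2O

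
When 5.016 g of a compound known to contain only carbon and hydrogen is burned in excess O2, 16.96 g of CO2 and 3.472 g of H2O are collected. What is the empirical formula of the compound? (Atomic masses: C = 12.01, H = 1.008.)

mol C = 16.96 / 44.01 = 0.3854; mass C = 0.3854 × 12.01 = 4.628 g
mol H = 2 × (3.472 / 18.02) = 0.3853; mass H = 0.3853 × 1.008 = 0.3884 g
Divide by the smallest (0.3853 mol H): C 1.000, H 1.000
Ratio ≈ 1:1, so the empirical formula is CH

CH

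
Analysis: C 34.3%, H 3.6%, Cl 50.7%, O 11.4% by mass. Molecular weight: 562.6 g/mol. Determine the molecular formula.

Assume 100 g: 34.3 g C, 3.6 g H, 50.7 g Cl, 11.4 g O.
C: 34.3 g ÷ 12.01 g/mol = 2.856 mol
H: 3.6 g ÷ 1.008 g/mol = 3.571 mol
Cl: 50.7 g ÷ 35.45 g/mol = 1.43 mol
O: 11.4 g ÷ 16.00 g/mol = 0.7125 mol
Ratios (÷ 0.7125): C 4.008, H 5.013, Cl 2.007, O 1.000
≈ 4:5:2:1 → C4H5Cl2O
Empirical-formula mass = 139.98 g/mol
n = 562.6 / 139.98 = 4.02 ≈ 4
Molecular formula = (C4H5Cl2O)×4 = C16H20Cl8O4

C16H20Cl8O4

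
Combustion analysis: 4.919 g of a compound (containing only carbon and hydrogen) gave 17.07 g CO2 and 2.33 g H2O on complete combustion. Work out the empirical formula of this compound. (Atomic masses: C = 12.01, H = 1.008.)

C3H2

mol C = 17.07 / 44.01 = 0.3879; mass C = 0.3879 × 12.01 = 4.658 g
mol H = 2 × (2.33 / 18.02) = 0.2586; mass H = 0.2586 × 1.008 = 0.2607 g
Smallest is H at 0.2586 mol; normalising gives C 1.500, H 1.000
Multiply by 2: C 3.00, H 2.00 → C3H2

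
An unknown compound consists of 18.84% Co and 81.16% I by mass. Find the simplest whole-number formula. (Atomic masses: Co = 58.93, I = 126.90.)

CoI2

Assume 100 g: 18.84 g Co, 81.16 g I.
n(Co) = 18.84/58.93 = 0.3197, n(I) = 81.16/126.90 = 0.6396
Divide by the smallest (0.3197 mol Co): Co 1.000, I 2.000
Ratio ≈ 1:2, so the empirical formula is CoI2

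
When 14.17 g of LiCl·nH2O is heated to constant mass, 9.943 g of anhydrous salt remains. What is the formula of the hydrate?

Mass of water lost = 14.17 − 9.943 = 4.227 g → 4.227 / 18.02 = 0.2346 mol H2O
Molar mass of LiCl = 42.39 g/mol → mol LiCl = 9.943 / 42.39 = 0.2346
n = 0.2346 / 0.2346 = 1.00 ≈ 1 → LiCl·H2O

LiCl·H2O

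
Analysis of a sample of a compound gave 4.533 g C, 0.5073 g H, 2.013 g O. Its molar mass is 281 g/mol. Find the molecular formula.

Moles — C: 4.533 / 12.01 = 0.3774 mol; H: 0.5073 / 1.008 = 0.5033 mol; O: 2.013 / 16.00 = 0.1258 mol
Ratios (÷ 0.1258): C 3.000, H 4.000, O 1.000
Ratio ≈ 3:4:1, so the empirical formula is C3H4O
Empirical-formula mass = 56.06 g/mol
n = 281 / 56.06 = 5.01 ≈ 5
Molecular formula = (C3H4O)×5 = C15H20O5

C15H20O5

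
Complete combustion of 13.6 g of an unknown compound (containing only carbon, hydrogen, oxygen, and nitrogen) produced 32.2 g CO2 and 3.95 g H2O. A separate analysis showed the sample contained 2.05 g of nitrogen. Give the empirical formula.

mol C = 32.2 / 44.01 = 0.7317; mass C = 0.7317 × 12.01 = 8.787 g
mol H = 2 × (3.95 / 18.02) = 0.4384; mass H = 0.4384 × 1.008 = 0.4419 g
mol N = 2.05 / 14.01 = 0.1463
mass O = 13.6 − (11.28) = 2.321 g → mol O = 0.1451
Ratios (÷ 0.1451): C 5.044, H 3.022, N 1.009, O 1.000
≈ 5:3:1:1 → C5H3NO

C5H3NO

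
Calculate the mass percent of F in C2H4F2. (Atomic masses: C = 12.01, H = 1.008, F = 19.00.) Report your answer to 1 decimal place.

57.5%

Molar mass = 2(12.01) + 4(1.008) + 2(19.00) = 66.052 g/mol
Mass of F per mole = 2 × 19.00 = 38.000 g
% F = 38.000 / 66.052 × 100 = 57.5%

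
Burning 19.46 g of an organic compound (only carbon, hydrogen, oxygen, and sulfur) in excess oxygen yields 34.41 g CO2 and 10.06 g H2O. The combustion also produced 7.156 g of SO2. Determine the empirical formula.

mol C = 34.41 / 44.01 = 0.7819; mass C = 0.7819 × 12.01 = 9.390 g
mol H = 2 × (10.06 / 18.02) = 1.117; mass H = 1.117 × 1.008 = 1.125 g
mol S = 7.156 / 64.07 = 0.1117; mass S = 3.582 g
mass O = 19.46 − (14.10) = 5.362 g → mol O = 0.3351
Divide by the smallest (0.1117 mol S): C 7.000, H 9.997, O 3.001, S 1.000
≈ 7:10:3:1 → C7H10O3S

C7H10O3S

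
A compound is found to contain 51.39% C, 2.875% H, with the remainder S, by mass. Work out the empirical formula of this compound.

Assume 100 g: 51.39 g C, 2.875 g H, 45.735 g S.
n(C) = 51.39/12.01 = 4.279, n(H) = 2.875/1.008 = 2.852, n(S) = 45.735/32.07 = 1.426
Divide by the smallest (1.426 mol S): C 3.000, H 2.000, S 1.000
Ratio ≈ 3:2:1, so the empirical formula is C3H2S

C3H2S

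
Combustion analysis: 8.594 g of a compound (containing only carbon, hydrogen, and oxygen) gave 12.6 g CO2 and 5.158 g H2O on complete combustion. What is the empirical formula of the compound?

CH2O

mol C = 12.6 / 44.01 = 0.2863; mass C = 0.2863 × 12.01 = 3.438 g
mol H = 2 × (5.158 / 18.02) = 0.5725; mass H = 0.5725 × 1.008 = 0.5771 g
mass O = 8.594 − (4.016) = 4.578 g → mol O = 0.2862
Ratios (÷ 0.2862): C 1.000, H 2.001, O 1.000
→ CH2O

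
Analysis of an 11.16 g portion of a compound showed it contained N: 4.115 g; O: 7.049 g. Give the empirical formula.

Moles — N: 4.115 / 14.01 = 0.2937 mol; O: 7.049 / 16.00 = 0.4406 mol
Ratios (÷ 0.2937): N 1.000, O 1.500
×2: N 2.00, O 3.00 → N2O3

N2O3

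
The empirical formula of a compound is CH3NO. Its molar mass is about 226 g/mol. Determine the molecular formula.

Empirical-formula mass = 45.04 g/mol
n = 226 / 45.04 = 5.02 ≈ 5
Molecular formula = (CH3NO)5 = C5H15N5O5

C5H15N5O5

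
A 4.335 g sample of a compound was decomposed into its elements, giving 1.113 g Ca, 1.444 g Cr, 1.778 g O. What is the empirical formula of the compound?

CaCrO4

n(Ca) = 1.113/40.08 = 0.02777, n(Cr) = 1.444/52.00 = 0.02777, n(O) = 1.778/16.00 = 0.1111
Ratios (÷ 0.02777): Ca 1.000, Cr 1.000, O 4.002
Ratio ≈ 1:1:4, so the empirical formula is CaCrO4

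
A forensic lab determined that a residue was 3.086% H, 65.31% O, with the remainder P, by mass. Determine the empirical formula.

H3O4P

Assume 100 g: 3.086 g H, 65.31 g O, 31.604 g P.
Moles — H: 3.086 / 1.008 = 3.062 mol; O: 65.31 / 16.00 = 4.082 mol; P: 31.604 / 30.97 = 1.02 mol
Smallest is P at 1.02 mol; normalising gives H 3.000, O 4.000, P 1.000
Ratio ≈ 3:4:1, so the empirical formula is H3O4P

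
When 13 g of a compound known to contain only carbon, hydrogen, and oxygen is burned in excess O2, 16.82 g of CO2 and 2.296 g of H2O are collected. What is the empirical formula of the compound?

mol C = 16.82 / 44.01 = 0.3822; mass C = 0.3822 × 12.01 = 4.590 g
mol H = 2 × (2.296 / 18.02) = 0.2548; mass H = 0.2548 × 1.008 = 0.2569 g
mass O = 13 − (4.847) = 8.153 g → mol O = 0.5096
Divide by the smallest (0.2548 mol H): C 1.500, H 1.000, O 2.000
×2: C 3.00, H 2.00, O 4.00 → C3H2O4

C3H2O4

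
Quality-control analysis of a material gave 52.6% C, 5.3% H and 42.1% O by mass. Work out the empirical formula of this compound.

C5H6O3

Assume 100 g: 52.6 g C, 5.3 g H, 42.1 g O.
n(C) = 52.6/12.01 = 4.38, n(H) = 5.3/1.008 = 5.258, n(O) = 42.1/16.00 = 2.631
Ratios (÷ 2.631): C 1.664, H 1.998, O 1.000
Multiply by 3: C 4.99, H 5.99, O 3.00 → C5H6O3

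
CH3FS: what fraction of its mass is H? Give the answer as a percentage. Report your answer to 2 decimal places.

Molar mass = 1(12.01) + 3(1.008) + 1(19.00) + 1(32.07) = 66.104 g/mol
Mass of H per mole = 3 × 1.008 = 3.024 g
% H = 3.024 / 66.104 × 100 = 4.57%

4.57%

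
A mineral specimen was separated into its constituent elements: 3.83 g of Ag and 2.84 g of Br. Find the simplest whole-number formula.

AgBr

Ag: 3.83 g ÷ 107.87 g/mol = 0.03551 mol
Br: 2.84 g ÷ 79.90 g/mol = 0.03554 mol
Ratios (÷ 0.03551): Ag 1.000, Br 1.001
≈ 1:1 → AgBr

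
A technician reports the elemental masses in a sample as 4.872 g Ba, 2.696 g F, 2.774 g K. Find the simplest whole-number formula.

BaF4K2

n(Ba) = 4.872/137.33 = 0.03548, n(F) = 2.696/19.00 = 0.1419, n(K) = 2.774/39.10 = 0.07095
Smallest is Ba at 0.03548 mol; normalising gives Ba 1.000, F 4.000, K 2.000
≈ 1:4:2 → BaF4K2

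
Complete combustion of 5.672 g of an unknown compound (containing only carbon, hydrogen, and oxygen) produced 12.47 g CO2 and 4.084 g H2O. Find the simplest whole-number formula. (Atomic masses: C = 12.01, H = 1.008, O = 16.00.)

C5H8O2

mol C = 12.47 / 44.01 = 0.2833; mass C = 0.2833 × 12.01 = 3.403 g
mol H = 2 × (4.084 / 18.02) = 0.4533; mass H = 0.4533 × 1.008 = 0.4569 g
mass O = 5.672 − (3.860) = 1.812 g → mol O = 0.1133
Divide by the smallest (0.1133 mol O): C 2.502, H 4.002, O 1.000
Multiply by 2: C 5.00, H 8.00, O 2.00 → C5H8O2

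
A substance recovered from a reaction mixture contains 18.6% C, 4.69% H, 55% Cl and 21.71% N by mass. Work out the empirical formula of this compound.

Assume 100 g: 18.6 g C, 4.69 g H, 55 g Cl, 21.71 g N.
C: 18.6 g ÷ 12.01 g/mol = 1.549 mol
H: 4.69 g ÷ 1.008 g/mol = 4.653 mol
Cl: 55 g ÷ 35.45 g/mol = 1.551 mol
N: 21.71 g ÷ 14.01 g/mol = 1.55 mol
Smallest is C at 1.549 mol; normalising gives C 1.000, H 3.004, Cl 1.002, N 1.001
Ratio ≈ 1:3:1:1, so the empirical formula is CH3ClN

CH3ClN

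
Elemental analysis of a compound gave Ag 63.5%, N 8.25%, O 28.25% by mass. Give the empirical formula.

AgNO3

Assume 100 g: 63.5 g Ag, 8.25 g N, 28.25 g O.
n(Ag) = 63.5/107.87 = 0.5887, n(N) = 8.25/14.01 = 0.5889, n(O) = 28.25/16.00 = 1.766
Smallest is Ag at 0.5887 mol; normalising gives Ag 1.000, N 1.000, O 2.999
→ AgNO3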